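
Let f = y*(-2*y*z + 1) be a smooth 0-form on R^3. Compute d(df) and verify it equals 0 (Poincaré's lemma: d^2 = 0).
d(df) = 0

Step 1: df = sum_i (∂f/∂x_i) dx_i = (0) dx + (-4*y*z + 1) dy + (-2*y^2) dz.
Step 2: Apply d again. Using the 1-form formula, the coefficient of dx ∧ dy in d(df) is ∂^2 f/∂x ∂y - ∂^2 f/∂y ∂x = (0) - (0) = 0 (equality of mixed partials for smooth f).
Similarly for dx ∧ dz and dy ∧ dz — all coefficients vanish. So d(df) = 0.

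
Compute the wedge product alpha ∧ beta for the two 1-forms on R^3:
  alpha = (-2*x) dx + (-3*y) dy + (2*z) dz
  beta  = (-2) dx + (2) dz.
alpha ∧ beta = (-4*x + 4*z) dx ∧ dz + (-6*y) dx ∧ dy + (-6*y) dy ∧ dz

Distribute the wedge, using dx_i ∧ dx_j = -dx_j ∧ dx_i and dx_i ∧ dx_i = 0. For each pair (i, j) with i < j, the coefficient of dx_i ∧ dx_j in alpha ∧ beta is (alpha_i * beta_j - alpha_j * beta_i). Collecting: alpha ∧ beta = (-4*x + 4*z) dx ∧ dz + (-6*y) dx ∧ dy + (-6*y) dy ∧ dz.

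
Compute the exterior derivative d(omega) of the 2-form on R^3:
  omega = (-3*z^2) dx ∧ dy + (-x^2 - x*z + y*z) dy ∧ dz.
d(omega) = (-2*x - 7*z) dx ∧ dy ∧ dz

For a 2-form omega = sum_{i<j} g_{ij} dx_i ∧ dx_j, the exterior derivative is
  d(omega) = sum_{i<j} d(g_{ij}) ∧ dx_i ∧ dx_j = sum_{i<j, k} (∂g_{ij}/∂x_k) dx_k ∧ dx_i ∧ dx_j.
Expand each term, using dx_k ∧ dx_i ∧ dx_j = sgn(permutation) dx_{(a)} ∧ dx_{(b)} ∧ dx_{(c)} with (a < b < c) sorted:
  d(-3*z^2) includes (∂/∂z)(-3*z^2) dz = (-6*z) dz, which multiplied by dx ∧ dy gives (-6*z) dx ∧ dy ∧ dz
  d(-x^2 - x*z + y*z) includes (∂/∂x)(-x^2 - x*z + y*z) dx = (-2*x - z) dx, which multiplied by dy ∧ dz gives (-2*x - z) dx ∧ dy ∧ dz
Collecting like 3-forms: d(omega) = (-2*x - 7*z) dx ∧ dy ∧ dz.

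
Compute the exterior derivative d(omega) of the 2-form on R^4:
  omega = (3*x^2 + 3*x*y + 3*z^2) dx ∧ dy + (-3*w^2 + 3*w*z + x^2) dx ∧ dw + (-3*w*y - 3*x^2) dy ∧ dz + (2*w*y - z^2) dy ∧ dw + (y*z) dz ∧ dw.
d(omega) = (-6*x + 6*z) dx ∧ dy ∧ dz + (-3*w) dx ∧ dz ∧ dw + (-3*y + 3*z) dy ∧ dz ∧ dw

For a 2-form omega = sum_{i<j} g_{ij} dx_i ∧ dx_j, the exterior derivative is
  d(omega) = sum_{i<j} d(g_{ij}) ∧ dx_i ∧ dx_j = sum_{i<j, k} (∂g_{ij}/∂x_k) dx_k ∧ dx_i ∧ dx_j.
Expand each term, using dx_k ∧ dx_i ∧ dx_j = sgn(permutation) dx_{(a)} ∧ dx_{(b)} ∧ dx_{(c)} with (a < b < c) sorted:
  d(3*x^2 + 3*x*y + 3*z^2) includes (∂/∂z)(3*x^2 + 3*x*y + 3*z^2) dz = (6*z) dz, which multiplied by dx ∧ dy gives (6*z) dx ∧ dy ∧ dz
  d(-3*w^2 + 3*w*z + x^2) includes (∂/∂z)(-3*w^2 + 3*w*z + x^2) dz = (3*w) dz, which multiplied by dx ∧ dw gives (-3*w) dx ∧ dz ∧ dw
  d(-3*w*y - 3*x^2) includes (∂/∂x)(-3*w*y - 3*x^2) dx = (-6*x) dx, which multiplied by dy ∧ dz gives (-6*x) dx ∧ dy ∧ dz
  d(-3*w*y - 3*x^2) includes (∂/∂w)(-3*w*y - 3*x^2) dw = (-3*y) dw, which multiplied by dy ∧ dz gives (-3*y) dy ∧ dz ∧ dw
  d(2*w*y - z^2) includes (∂/∂z)(2*w*y - z^2) dz = (-2*z) dz, which multiplied by dy ∧ dw gives (2*z) dy ∧ dz ∧ dw
  d(y*z) includes (∂/∂y)(y*z) dy = (z) dy, which multiplied by dz ∧ dw gives (z) dy ∧ dz ∧ dw
Collecting like 3-forms: d(omega) = (-6*x + 6*z) dx ∧ dy ∧ dz + (-3*w) dx ∧ dz ∧ dw + (-3*y + 3*z) dy ∧ dz ∧ dw.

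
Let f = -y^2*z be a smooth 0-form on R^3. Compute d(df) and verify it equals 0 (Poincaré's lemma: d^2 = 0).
d(df) = 0

Step 1: df = sum_i (∂f/∂x_i) dx_i = (0) dx + (-2*y*z) dy + (-y^2) dz.
Step 2: Apply d again. Using the 1-form formula, the coefficient of dx ∧ dy in d(df) is ∂^2 f/∂x ∂y - ∂^2 f/∂y ∂x = (0) - (0) = 0 (equality of mixed partials for smooth f).
Similarly for dx ∧ dz and dy ∧ dz — all coefficients vanish. So d(df) = 0.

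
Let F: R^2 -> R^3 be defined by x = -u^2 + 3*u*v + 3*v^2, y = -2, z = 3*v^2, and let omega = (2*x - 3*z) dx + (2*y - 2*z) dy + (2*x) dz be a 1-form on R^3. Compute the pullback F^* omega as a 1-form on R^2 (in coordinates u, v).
F^* omega = (4*u^3 - 18*u^2*v + 24*u*v^2 - 9*v^3) du + (-6*u^3 - 6*u^2*v + 63*u*v^2 + 18*v^3) dv

Using F^*(f dg) = (f ∘ F) d(g ∘ F), substitute each coordinate x_i by F_i(u, v) in f_i, and replace dx_i by d F_i = (∂F_i/∂u) du + (∂F_i/∂v) dv.
  For the x component: f_1(F) = -2*u^2 + 6*u*v - 3*v^2; d F_1 = (-2*u + 3*v) du + (3*u + 6*v) dv
  For the y component: f_2(F) = -6*v^2 - 4; d F_2 = (0) du + (0) dv
  For the z component: f_3(F) = -2*u^2 + 6*u*v + 6*v^2; d F_3 = (0) du + (6*v) dv
Combining and collecting du, dv coefficients:
  coeff of du: 4*u^3 - 18*u^2*v + 24*u*v^2 - 9*v^3
  coeff of dv: -6*u^3 - 6*u^2*v + 63*u*v^2 + 18*v^3
F^* omega = (4*u^3 - 18*u^2*v + 24*u*v^2 - 9*v^3) du + (-6*u^3 - 6*u^2*v + 63*u*v^2 + 18*v^3) dv.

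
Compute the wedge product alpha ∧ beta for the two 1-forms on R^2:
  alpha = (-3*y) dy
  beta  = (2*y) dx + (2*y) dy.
alpha ∧ beta = (6*y^2) dx ∧ dy

Distribute the wedge, using dx_i ∧ dx_j = -dx_j ∧ dx_i and dx_i ∧ dx_i = 0. For each pair (i, j) with i < j, the coefficient of dx_i ∧ dx_j in alpha ∧ beta is (alpha_i * beta_j - alpha_j * beta_i). Collecting: alpha ∧ beta = (6*y^2) dx ∧ dy.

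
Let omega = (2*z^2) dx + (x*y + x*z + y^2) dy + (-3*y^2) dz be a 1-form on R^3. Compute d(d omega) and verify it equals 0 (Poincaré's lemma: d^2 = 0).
d(d omega) = 0

Step 1: d omega = sum_{i<j} (∂f_j/∂x_i - ∂f_i/∂x_j) dx_i ∧ dx_j:
  coeff of dx ∧ dy: y + z
  coeff of dx ∧ dz: -4*z
  coeff of dy ∧ dz: -x - 6*y
Step 2: Apply d again to each 2-form coefficient. The only possible 3-form in R^3 is dx ∧ dy ∧ dz, with coefficient
  ∂(coeff of dy∧dz)/∂x - ∂(coeff of dx∧dz)/∂y + ∂(coeff of dx∧dy)/∂z
  = ∂/∂x (-x - 6*y) - ∂/∂y (-4*z) + ∂/∂z (y + z).
Each of these terms simplifies to sums of mixed partials that cancel in pairs. The result is 0 (by equality of mixed partials for smooth functions — Schwarz / Clairaut).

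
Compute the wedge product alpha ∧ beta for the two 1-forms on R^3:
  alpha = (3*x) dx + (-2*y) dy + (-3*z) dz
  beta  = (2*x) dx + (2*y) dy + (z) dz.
alpha ∧ beta = (10*x*y) dx ∧ dy + (9*x*z) dx ∧ dz + (4*y*z) dy ∧ dz

Distribute the wedge, using dx_i ∧ dx_j = -dx_j ∧ dx_i and dx_i ∧ dx_i = 0. For each pair (i, j) with i < j, the coefficient of dx_i ∧ dx_j in alpha ∧ beta is (alpha_i * beta_j - alpha_j * beta_i). Collecting: alpha ∧ beta = (10*x*y) dx ∧ dy + (9*x*z) dx ∧ dz + (4*y*z) dy ∧ dz.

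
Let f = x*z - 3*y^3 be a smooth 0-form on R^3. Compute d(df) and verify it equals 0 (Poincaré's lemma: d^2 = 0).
d(df) = 0

Step 1: df = sum_i (∂f/∂x_i) dx_i = (z) dx + (-9*y^2) dy + (x) dz.
Step 2: Apply d again. Using the 1-form formula, the coefficient of dx ∧ dy in d(df) is ∂^2 f/∂x ∂y - ∂^2 f/∂y ∂x = (0) - (0) = 0 (equality of mixed partials for smooth f).
Similarly for dx ∧ dz and dy ∧ dz — all coefficients vanish. So d(df) = 0.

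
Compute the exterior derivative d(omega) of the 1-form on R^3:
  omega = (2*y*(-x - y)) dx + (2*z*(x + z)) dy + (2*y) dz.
d(omega) = (2*x + 4*y + 2*z) dx ∧ dy + (-2*x - 4*z + 2) dy ∧ dz

For a 1-form omega = sum_i f_i dx_i, the exterior derivative is
  d(omega) = sum_{i < j} (∂f_j/∂x_i - ∂f_i/∂x_j) dx_i ∧ dx_j.
  coefficient of dx ∧ dy: ∂f_2/∂x - ∂f_1/∂y = ∂(2*z*(x + z))/∂x - ∂(2*y*(-x - y))/∂y = 2*x + 4*y + 2*z
  coefficient of dy ∧ dz: ∂f_3/∂y - ∂f_2/∂z = ∂(2*y)/∂y - ∂(2*z*(x + z))/∂z = -2*x - 4*z + 2
Assembling: d(omega) = (2*x + 4*y + 2*z) dx ∧ dy + (-2*x - 4*z + 2) dy ∧ dz.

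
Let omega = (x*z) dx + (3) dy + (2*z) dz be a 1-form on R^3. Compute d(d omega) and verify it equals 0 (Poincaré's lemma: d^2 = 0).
d(d omega) = 0

Step 1: d omega = sum_{i<j} (∂f_j/∂x_i - ∂f_i/∂x_j) dx_i ∧ dx_j:
  coeff of dx ∧ dy: 0
  coeff of dx ∧ dz: -x
  coeff of dy ∧ dz: 0
Step 2: Apply d again to each 2-form coefficient. The only possible 3-form in R^3 is dx ∧ dy ∧ dz, with coefficient
  ∂(coeff of dy∧dz)/∂x - ∂(coeff of dx∧dz)/∂y + ∂(coeff of dx∧dy)/∂z
  = ∂/∂x (0) - ∂/∂y (-x) + ∂/∂z (0).
Each of these terms simplifies to sums of mixed partials that cancel in pairs. The result is 0 (by equality of mixed partials for smooth functions — Schwarz / Clairaut).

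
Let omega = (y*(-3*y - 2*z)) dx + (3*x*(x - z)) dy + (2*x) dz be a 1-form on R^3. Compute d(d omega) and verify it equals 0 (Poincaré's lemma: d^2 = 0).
d(d omega) = 0

Step 1: d omega = sum_{i<j} (∂f_j/∂x_i - ∂f_i/∂x_j) dx_i ∧ dx_j:
  coeff of dx ∧ dy: 6*x + 6*y - z
  coeff of dx ∧ dz: 2*y + 2
  coeff of dy ∧ dz: 3*x
Step 2: Apply d again to each 2-form coefficient. The only possible 3-form in R^3 is dx ∧ dy ∧ dz, with coefficient
  ∂(coeff of dy∧dz)/∂x - ∂(coeff of dx∧dz)/∂y + ∂(coeff of dx∧dy)/∂z
  = ∂/∂x (3*x) - ∂/∂y (2*y + 2) + ∂/∂z (6*x + 6*y - z).
Each of these terms simplifies to sums of mixed partials that cancel in pairs. The result is 0 (by equality of mixed partials for smooth functions — Schwarz / Clairaut).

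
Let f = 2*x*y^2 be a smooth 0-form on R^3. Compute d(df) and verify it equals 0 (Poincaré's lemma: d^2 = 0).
d(df) = 0

Step 1: df = sum_i (∂f/∂x_i) dx_i = (2*y^2) dx + (4*x*y) dy + (0) dz.
Step 2: Apply d again. Using the 1-form formula, the coefficient of dx ∧ dy in d(df) is ∂^2 f/∂x ∂y - ∂^2 f/∂y ∂x = (4*y) - (4*y) = 0 (equality of mixed partials for smooth f).
Similarly for dx ∧ dz and dy ∧ dz — all coefficients vanish. So d(df) = 0.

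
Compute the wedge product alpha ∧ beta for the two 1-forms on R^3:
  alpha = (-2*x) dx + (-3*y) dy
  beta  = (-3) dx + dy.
alpha ∧ beta = (-2*x - 9*y) dx ∧ dy

Distribute the wedge, using dx_i ∧ dx_j = -dx_j ∧ dx_i and dx_i ∧ dx_i = 0. For each pair (i, j) with i < j, the coefficient of dx_i ∧ dx_j in alpha ∧ beta is (alpha_i * beta_j - alpha_j * beta_i). Collecting: alpha ∧ beta = (-2*x - 9*y) dx ∧ dy.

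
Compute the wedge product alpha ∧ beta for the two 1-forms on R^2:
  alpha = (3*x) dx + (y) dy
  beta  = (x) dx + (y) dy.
alpha ∧ beta = (2*x*y) dx ∧ dy

Distribute the wedge, using dx_i ∧ dx_j = -dx_j ∧ dx_i and dx_i ∧ dx_i = 0. For each pair (i, j) with i < j, the coefficient of dx_i ∧ dx_j in alpha ∧ beta is (alpha_i * beta_j - alpha_j * beta_i). Collecting: alpha ∧ beta = (2*x*y) dx ∧ dy.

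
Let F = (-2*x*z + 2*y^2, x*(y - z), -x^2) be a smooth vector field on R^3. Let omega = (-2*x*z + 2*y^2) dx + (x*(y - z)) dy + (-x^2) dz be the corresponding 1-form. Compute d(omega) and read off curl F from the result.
d(omega) = (x) dy ∧ dz + (0) dz ∧ dx + (-3*y - z) dx ∧ dy; curl F = (x, 0, -3*y - z)

d omega = sum_{i<j} (∂f_j/∂x_i - ∂f_i/∂x_j) dx_i ∧ dx_j. Under the identification (dy ∧ dz, dz ∧ dx, dx ∧ dy) ↔ (e_x, e_y, e_z), the coefficients are exactly the components of curl F. Compute:
  ∂R/∂y - ∂Q/∂z = (0) - (-x) = x
  ∂P/∂z - ∂R/∂x = (-2*x) - (-2*x) = 0
  ∂Q/∂x - ∂P/∂y = (y - z) - (4*y) = -3*y - z.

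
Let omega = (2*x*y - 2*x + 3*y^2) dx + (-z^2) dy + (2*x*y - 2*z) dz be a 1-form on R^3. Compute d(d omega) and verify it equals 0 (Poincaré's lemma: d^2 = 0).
d(d omega) = 0

Step 1: d omega = sum_{i<j} (∂f_j/∂x_i - ∂f_i/∂x_j) dx_i ∧ dx_j:
  coeff of dx ∧ dy: -2*x - 6*y
  coeff of dx ∧ dz: 2*y
  coeff of dy ∧ dz: 2*x + 2*z
Step 2: Apply d again to each 2-form coefficient. The only possible 3-form in R^3 is dx ∧ dy ∧ dz, with coefficient
  ∂(coeff of dy∧dz)/∂x - ∂(coeff of dx∧dz)/∂y + ∂(coeff of dx∧dy)/∂z
  = ∂/∂x (2*x + 2*z) - ∂/∂y (2*y) + ∂/∂z (-2*x - 6*y).
Each of these terms simplifies to sums of mixed partials that cancel in pairs. The result is 0 (by equality of mixed partials for smooth functions — Schwarz / Clairaut).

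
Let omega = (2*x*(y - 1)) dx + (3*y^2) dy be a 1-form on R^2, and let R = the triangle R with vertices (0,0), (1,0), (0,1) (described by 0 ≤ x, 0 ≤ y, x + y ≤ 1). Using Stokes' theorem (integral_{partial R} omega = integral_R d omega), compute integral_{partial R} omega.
integral_(partial R) omega = -1/3

Stokes: integral_partial_R omega = integral_R d omega with d omega = (∂Q/∂x - ∂P/∂y) dx ∧ dy.
  ∂Q/∂x = 0
  ∂P/∂y = 2*x
  integrand = ∂Q/∂x - ∂P/∂y = -2*x.
Integrating over R: integral_0^1 integral_0^{1-x} (-2*x) dy dx = -1/3.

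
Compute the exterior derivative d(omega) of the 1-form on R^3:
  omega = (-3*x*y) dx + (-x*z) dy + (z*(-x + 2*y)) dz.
d(omega) = (3*x - z) dx ∧ dy + (-z) dx ∧ dz + (x + 2*z) dy ∧ dz

For a 1-form omega = sum_i f_i dx_i, the exterior derivative is
  d(omega) = sum_{i < j} (∂f_j/∂x_i - ∂f_i/∂x_j) dx_i ∧ dx_j.
  coefficient of dx ∧ dy: ∂f_2/∂x - ∂f_1/∂y = ∂(-x*z)/∂x - ∂(-3*x*y)/∂y = 3*x - z
  coefficient of dx ∧ dz: ∂f_3/∂x - ∂f_1/∂z = ∂(z*(-x + 2*y))/∂x - ∂(-3*x*y)/∂z = -z
  coefficient of dy ∧ dz: ∂f_3/∂y - ∂f_2/∂z = ∂(z*(-x + 2*y))/∂y - ∂(-x*z)/∂z = x + 2*z
Assembling: d(omega) = (3*x - z) dx ∧ dy + (-z) dx ∧ dz + (x + 2*z) dy ∧ dz.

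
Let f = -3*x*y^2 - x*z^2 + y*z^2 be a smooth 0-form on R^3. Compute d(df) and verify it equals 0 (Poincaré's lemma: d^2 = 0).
d(df) = 0

Step 1: df = sum_i (∂f/∂x_i) dx_i = (-3*y^2 - z^2) dx + (-6*x*y + z^2) dy + (2*z*(-x + y)) dz.
Step 2: Apply d again. Using the 1-form formula, the coefficient of dx ∧ dy in d(df) is ∂^2 f/∂x ∂y - ∂^2 f/∂y ∂x = (-6*y) - (-6*y) = 0 (equality of mixed partials for smooth f).
Similarly for dx ∧ dz and dy ∧ dz — all coefficients vanish. So d(df) = 0.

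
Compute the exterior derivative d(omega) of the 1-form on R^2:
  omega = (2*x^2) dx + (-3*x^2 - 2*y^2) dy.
d(omega) = (-6*x) dx ∧ dy

For a 1-form omega = sum_i f_i dx_i, the exterior derivative is
  d(omega) = sum_{i < j} (∂f_j/∂x_i - ∂f_i/∂x_j) dx_i ∧ dx_j.
  coefficient of dx ∧ dy: ∂f_2/∂x - ∂f_1/∂y = ∂(-3*x^2 - 2*y^2)/∂x - ∂(2*x^2)/∂y = -6*x
Assembling: d(omega) = (-6*x) dx ∧ dy.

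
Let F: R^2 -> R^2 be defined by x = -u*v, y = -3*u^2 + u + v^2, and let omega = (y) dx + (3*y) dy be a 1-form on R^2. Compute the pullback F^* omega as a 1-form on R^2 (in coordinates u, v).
F^* omega = (54*u^3 + 3*u^2*v - 27*u^2 - 18*u*v^2 - u*v + 3*u - v^3 + 3*v^2) du + (3*u^3 - 18*u^2*v - u^2 - u*v^2 + 6*u*v + 6*v^3) dv

Using F^*(f dg) = (f ∘ F) d(g ∘ F), substitute each coordinate x_i by F_i(u, v) in f_i, and replace dx_i by d F_i = (∂F_i/∂u) du + (∂F_i/∂v) dv.
  For the x component: f_1(F) = -3*u^2 + u + v^2; d F_1 = (-v) du + (-u) dv
  For the y component: f_2(F) = -9*u^2 + 3*u + 3*v^2; d F_2 = (1 - 6*u) du + (2*v) dv
Combining and collecting du, dv coefficients:
  coeff of du: 54*u^3 + 3*u^2*v - 27*u^2 - 18*u*v^2 - u*v + 3*u - v^3 + 3*v^2
  coeff of dv: 3*u^3 - 18*u^2*v - u^2 - u*v^2 + 6*u*v + 6*v^3
F^* omega = (54*u^3 + 3*u^2*v - 27*u^2 - 18*u*v^2 - u*v + 3*u - v^3 + 3*v^2) du + (3*u^3 - 18*u^2*v - u^2 - u*v^2 + 6*u*v + 6*v^3) dv.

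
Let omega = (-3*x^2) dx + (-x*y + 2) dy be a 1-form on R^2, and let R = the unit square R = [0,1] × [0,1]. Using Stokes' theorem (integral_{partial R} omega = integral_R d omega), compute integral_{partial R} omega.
integral_(partial R) omega = -1/2

Stokes: integral_partial_R omega = integral_R d omega with d omega = (∂Q/∂x - ∂P/∂y) dx ∧ dy.
  ∂Q/∂x = -y
  ∂P/∂y = 0
  integrand = ∂Q/∂x - ∂P/∂y = -y.
Integrating over R: integral_0^1 integral_0^1 (-y) dx dy = -1/2.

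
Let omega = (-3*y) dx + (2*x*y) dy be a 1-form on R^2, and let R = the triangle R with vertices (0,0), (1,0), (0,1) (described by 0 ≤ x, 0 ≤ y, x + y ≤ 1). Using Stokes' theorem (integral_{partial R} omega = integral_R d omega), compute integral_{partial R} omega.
integral_(partial R) omega = 11/6

Stokes: integral_partial_R omega = integral_R d omega with d omega = (∂Q/∂x - ∂P/∂y) dx ∧ dy.
  ∂Q/∂x = 2*y
  ∂P/∂y = -3
  integrand = ∂Q/∂x - ∂P/∂y = 2*y + 3.
Integrating over R: integral_0^1 integral_0^{1-x} (2*y + 3) dy dx = 11/6.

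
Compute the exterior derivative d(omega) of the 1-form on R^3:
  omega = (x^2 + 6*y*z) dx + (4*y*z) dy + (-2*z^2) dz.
d(omega) = (-6*z) dx ∧ dy + (-6*y) dx ∧ dz + (-4*y) dy ∧ dz

For a 1-form omega = sum_i f_i dx_i, the exterior derivative is
  d(omega) = sum_{i < j} (∂f_j/∂x_i - ∂f_i/∂x_j) dx_i ∧ dx_j.
  coefficient of dx ∧ dy: ∂f_2/∂x - ∂f_1/∂y = ∂(4*y*z)/∂x - ∂(x^2 + 6*y*z)/∂y = -6*z
  coefficient of dx ∧ dz: ∂f_3/∂x - ∂f_1/∂z = ∂(-2*z^2)/∂x - ∂(x^2 + 6*y*z)/∂z = -6*y
  coefficient of dy ∧ dz: ∂f_3/∂y - ∂f_2/∂z = ∂(-2*z^2)/∂y - ∂(4*y*z)/∂z = -4*y
Assembling: d(omega) = (-6*z) dx ∧ dy + (-6*y) dx ∧ dz + (-4*y) dy ∧ dz.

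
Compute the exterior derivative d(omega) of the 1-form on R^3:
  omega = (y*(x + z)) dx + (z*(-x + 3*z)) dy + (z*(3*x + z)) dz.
d(omega) = (-x - 2*z) dx ∧ dy + (-y + 3*z) dx ∧ dz + (x - 6*z) dy ∧ dz

For a 1-form omega = sum_i f_i dx_i, the exterior derivative is
  d(omega) = sum_{i < j} (∂f_j/∂x_i - ∂f_i/∂x_j) dx_i ∧ dx_j.
  coefficient of dx ∧ dy: ∂f_2/∂x - ∂f_1/∂y = ∂(z*(-x + 3*z))/∂x - ∂(y*(x + z))/∂y = -x - 2*z
  coefficient of dx ∧ dz: ∂f_3/∂x - ∂f_1/∂z = ∂(z*(3*x + z))/∂x - ∂(y*(x + z))/∂z = -y + 3*z
  coefficient of dy ∧ dz: ∂f_3/∂y - ∂f_2/∂z = ∂(z*(3*x + z))/∂y - ∂(z*(-x + 3*z))/∂z = x - 6*z
Assembling: d(omega) = (-x - 2*z) dx ∧ dy + (-y + 3*z) dx ∧ dz + (x - 6*z) dy ∧ dz.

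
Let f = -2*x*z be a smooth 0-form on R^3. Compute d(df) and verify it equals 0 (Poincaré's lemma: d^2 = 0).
d(df) = 0

Step 1: df = sum_i (∂f/∂x_i) dx_i = (-2*z) dx + (0) dy + (-2*x) dz.
Step 2: Apply d again. Using the 1-form formula, the coefficient of dx ∧ dy in d(df) is ∂^2 f/∂x ∂y - ∂^2 f/∂y ∂x = (0) - (0) = 0 (equality of mixed partials for smooth f).
Similarly for dx ∧ dz and dy ∧ dz — all coefficients vanish. So d(df) = 0.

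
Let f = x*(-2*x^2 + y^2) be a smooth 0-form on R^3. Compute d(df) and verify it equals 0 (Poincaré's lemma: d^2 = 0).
d(df) = 0

Step 1: df = sum_i (∂f/∂x_i) dx_i = (-6*x^2 + y^2) dx + (2*x*y) dy + (0) dz.
Step 2: Apply d again. Using the 1-form formula, the coefficient of dx ∧ dy in d(df) is ∂^2 f/∂x ∂y - ∂^2 f/∂y ∂x = (2*y) - (2*y) = 0 (equality of mixed partials for smooth f).
Similarly for dx ∧ dz and dy ∧ dz — all coefficients vanish. So d(df) = 0.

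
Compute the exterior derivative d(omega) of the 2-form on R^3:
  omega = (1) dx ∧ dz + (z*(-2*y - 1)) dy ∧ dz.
d(omega) = 0

For a 2-form omega = sum_{i<j} g_{ij} dx_i ∧ dx_j, the exterior derivative is
  d(omega) = sum_{i<j} d(g_{ij}) ∧ dx_i ∧ dx_j = sum_{i<j, k} (∂g_{ij}/∂x_k) dx_k ∧ dx_i ∧ dx_j.
Expand each term, using dx_k ∧ dx_i ∧ dx_j = sgn(permutation) dx_{(a)} ∧ dx_{(b)} ∧ dx_{(c)} with (a < b < c) sorted:

Collecting like 3-forms: d(omega) = 0.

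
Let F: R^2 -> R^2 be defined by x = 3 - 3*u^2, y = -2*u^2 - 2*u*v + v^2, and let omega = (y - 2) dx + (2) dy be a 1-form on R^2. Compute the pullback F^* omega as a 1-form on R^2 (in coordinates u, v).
F^* omega = (12*u^3 + 12*u^2*v - 6*u*v^2 + 4*u - 4*v) du + (-4*u + 4*v) dv

Using F^*(f dg) = (f ∘ F) d(g ∘ F), substitute each coordinate x_i by F_i(u, v) in f_i, and replace dx_i by d F_i = (∂F_i/∂u) du + (∂F_i/∂v) dv.
  For the x component: f_1(F) = -2*u^2 - 2*u*v + v^2 - 2; d F_1 = (-6*u) du + (0) dv
  For the y component: f_2(F) = 2; d F_2 = (-4*u - 2*v) du + (-2*u + 2*v) dv
Combining and collecting du, dv coefficients:
  coeff of du: 12*u^3 + 12*u^2*v - 6*u*v^2 + 4*u - 4*v
  coeff of dv: -4*u + 4*v
F^* omega = (12*u^3 + 12*u^2*v - 6*u*v^2 + 4*u - 4*v) du + (-4*u + 4*v) dv.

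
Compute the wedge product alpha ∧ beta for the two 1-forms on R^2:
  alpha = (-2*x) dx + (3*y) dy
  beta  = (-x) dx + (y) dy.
alpha ∧ beta = (x*y) dx ∧ dy

Distribute the wedge, using dx_i ∧ dx_j = -dx_j ∧ dx_i and dx_i ∧ dx_i = 0. For each pair (i, j) with i < j, the coefficient of dx_i ∧ dx_j in alpha ∧ beta is (alpha_i * beta_j - alpha_j * beta_i). Collecting: alpha ∧ beta = (x*y) dx ∧ dy.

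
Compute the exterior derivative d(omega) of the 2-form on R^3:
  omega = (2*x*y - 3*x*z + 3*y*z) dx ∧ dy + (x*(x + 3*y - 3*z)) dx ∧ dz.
d(omega) = (-6*x + 3*y) dx ∧ dy ∧ dz

For a 2-form omega = sum_{i<j} g_{ij} dx_i ∧ dx_j, the exterior derivative is
  d(omega) = sum_{i<j} d(g_{ij}) ∧ dx_i ∧ dx_j = sum_{i<j, k} (∂g_{ij}/∂x_k) dx_k ∧ dx_i ∧ dx_j.
Expand each term, using dx_k ∧ dx_i ∧ dx_j = sgn(permutation) dx_{(a)} ∧ dx_{(b)} ∧ dx_{(c)} with (a < b < c) sorted:
  d(2*x*y - 3*x*z + 3*y*z) includes (∂/∂z)(2*x*y - 3*x*z + 3*y*z) dz = (-3*x + 3*y) dz, which multiplied by dx ∧ dy gives (-3*x + 3*y) dx ∧ dy ∧ dz
  d(x*(x + 3*y - 3*z)) includes (∂/∂y)(x*(x + 3*y - 3*z)) dy = (3*x) dy, which multiplied by dx ∧ dz gives (-3*x) dx ∧ dy ∧ dz
Collecting like 3-forms: d(omega) = (-6*x + 3*y) dx ∧ dy ∧ dz.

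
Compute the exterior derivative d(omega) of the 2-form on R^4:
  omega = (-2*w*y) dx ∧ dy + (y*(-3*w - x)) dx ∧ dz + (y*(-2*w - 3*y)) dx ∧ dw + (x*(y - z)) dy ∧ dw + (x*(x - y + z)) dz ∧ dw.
d(omega) = (2*w + 5*y - z) dx ∧ dy ∧ dw + (3*w + x) dx ∧ dy ∧ dz + (2*x - 4*y + z) dx ∧ dz ∧ dw

For a 2-form omega = sum_{i<j} g_{ij} dx_i ∧ dx_j, the exterior derivative is
  d(omega) = sum_{i<j} d(g_{ij}) ∧ dx_i ∧ dx_j = sum_{i<j, k} (∂g_{ij}/∂x_k) dx_k ∧ dx_i ∧ dx_j.
Expand each term, using dx_k ∧ dx_i ∧ dx_j = sgn(permutation) dx_{(a)} ∧ dx_{(b)} ∧ dx_{(c)} with (a < b < c) sorted:
  d(-2*w*y) includes (∂/∂w)(-2*w*y) dw = (-2*y) dw, which multiplied by dx ∧ dy gives (-2*y) dx ∧ dy ∧ dw
  d(y*(-3*w - x)) includes (∂/∂y)(y*(-3*w - x)) dy = (-3*w - x) dy, which multiplied by dx ∧ dz gives (3*w + x) dx ∧ dy ∧ dz
  d(y*(-3*w - x)) includes (∂/∂w)(y*(-3*w - x)) dw = (-3*y) dw, which multiplied by dx ∧ dz gives (-3*y) dx ∧ dz ∧ dw
  d(y*(-2*w - 3*y)) includes (∂/∂y)(y*(-2*w - 3*y)) dy = (-2*w - 6*y) dy, which multiplied by dx ∧ dw gives (2*w + 6*y) dx ∧ dy ∧ dw
  d(x*(y - z)) includes (∂/∂x)(x*(y - z)) dx = (y - z) dx, which multiplied by dy ∧ dw gives (y - z) dx ∧ dy ∧ dw
  d(x*(y - z)) includes (∂/∂z)(x*(y - z)) dz = (-x) dz, which multiplied by dy ∧ dw gives (x) dy ∧ dz ∧ dw
  d(x*(x - y + z)) includes (∂/∂x)(x*(x - y + z)) dx = (2*x - y + z) dx, which multiplied by dz ∧ dw gives (2*x - y + z) dx ∧ dz ∧ dw
  d(x*(x - y + z)) includes (∂/∂y)(x*(x - y + z)) dy = (-x) dy, which multiplied by dz ∧ dw gives (-x) dy ∧ dz ∧ dw
Collecting like 3-forms: d(omega) = (2*w + 5*y - z) dx ∧ dy ∧ dw + (3*w + x) dx ∧ dy ∧ dz + (2*x - 4*y + z) dx ∧ dz ∧ dw.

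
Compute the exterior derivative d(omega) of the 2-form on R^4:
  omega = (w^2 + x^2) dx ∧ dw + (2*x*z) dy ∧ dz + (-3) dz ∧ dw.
d(omega) = (2*z) dx ∧ dy ∧ dz

For a 2-form omega = sum_{i<j} g_{ij} dx_i ∧ dx_j, the exterior derivative is
  d(omega) = sum_{i<j} d(g_{ij}) ∧ dx_i ∧ dx_j = sum_{i<j, k} (∂g_{ij}/∂x_k) dx_k ∧ dx_i ∧ dx_j.
Expand each term, using dx_k ∧ dx_i ∧ dx_j = sgn(permutation) dx_{(a)} ∧ dx_{(b)} ∧ dx_{(c)} with (a < b < c) sorted:
  d(2*x*z) includes (∂/∂x)(2*x*z) dx = (2*z) dx, which multiplied by dy ∧ dz gives (2*z) dx ∧ dy ∧ dz
Collecting like 3-forms: d(omega) = (2*z) dx ∧ dy ∧ dz.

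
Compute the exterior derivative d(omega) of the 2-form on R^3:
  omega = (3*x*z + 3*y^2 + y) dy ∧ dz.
d(omega) = (3*z) dx ∧ dy ∧ dz

For a 2-form omega = sum_{i<j} g_{ij} dx_i ∧ dx_j, the exterior derivative is
  d(omega) = sum_{i<j} d(g_{ij}) ∧ dx_i ∧ dx_j = sum_{i<j, k} (∂g_{ij}/∂x_k) dx_k ∧ dx_i ∧ dx_j.
Expand each term, using dx_k ∧ dx_i ∧ dx_j = sgn(permutation) dx_{(a)} ∧ dx_{(b)} ∧ dx_{(c)} with (a < b < c) sorted:
  d(3*x*z + 3*y^2 + y) includes (∂/∂x)(3*x*z + 3*y^2 + y) dx = (3*z) dx, which multiplied by dy ∧ dz gives (3*z) dx ∧ dy ∧ dz
Collecting like 3-forms: d(omega) = (3*z) dx ∧ dy ∧ dz.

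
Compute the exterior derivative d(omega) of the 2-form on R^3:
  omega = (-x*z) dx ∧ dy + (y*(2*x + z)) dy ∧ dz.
d(omega) = (-x + 2*y) dx ∧ dy ∧ dz

For a 2-form omega = sum_{i<j} g_{ij} dx_i ∧ dx_j, the exterior derivative is
  d(omega) = sum_{i<j} d(g_{ij}) ∧ dx_i ∧ dx_j = sum_{i<j, k} (∂g_{ij}/∂x_k) dx_k ∧ dx_i ∧ dx_j.
Expand each term, using dx_k ∧ dx_i ∧ dx_j = sgn(permutation) dx_{(a)} ∧ dx_{(b)} ∧ dx_{(c)} with (a < b < c) sorted:
  d(-x*z) includes (∂/∂z)(-x*z) dz = (-x) dz, which multiplied by dx ∧ dy gives (-x) dx ∧ dy ∧ dz
  d(y*(2*x + z)) includes (∂/∂x)(y*(2*x + z)) dx = (2*y) dx, which multiplied by dy ∧ dz gives (2*y) dx ∧ dy ∧ dz
Collecting like 3-forms: d(omega) = (-x + 2*y) dx ∧ dy ∧ dz.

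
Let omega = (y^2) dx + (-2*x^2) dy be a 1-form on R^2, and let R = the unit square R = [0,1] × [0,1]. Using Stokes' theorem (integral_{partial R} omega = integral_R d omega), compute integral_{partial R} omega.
integral_(partial R) omega = -3

Stokes: integral_partial_R omega = integral_R d omega with d omega = (∂Q/∂x - ∂P/∂y) dx ∧ dy.
  ∂Q/∂x = -4*x
  ∂P/∂y = 2*y
  integrand = ∂Q/∂x - ∂P/∂y = -4*x - 2*y.
Integrating over R: integral_0^1 integral_0^1 (-4*x - 2*y) dx dy = -3.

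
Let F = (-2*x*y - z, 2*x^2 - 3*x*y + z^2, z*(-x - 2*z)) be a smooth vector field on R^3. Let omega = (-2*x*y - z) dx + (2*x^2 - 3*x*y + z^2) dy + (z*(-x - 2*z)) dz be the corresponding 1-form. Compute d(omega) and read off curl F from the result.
d(omega) = (-2*z) dy ∧ dz + (z - 1) dz ∧ dx + (6*x - 3*y) dx ∧ dy; curl F = (-2*z, z - 1, 6*x - 3*y)

d omega = sum_{i<j} (∂f_j/∂x_i - ∂f_i/∂x_j) dx_i ∧ dx_j. Under the identification (dy ∧ dz, dz ∧ dx, dx ∧ dy) ↔ (e_x, e_y, e_z), the coefficients are exactly the components of curl F. Compute:
  ∂R/∂y - ∂Q/∂z = (0) - (2*z) = -2*z
  ∂P/∂z - ∂R/∂x = (-1) - (-z) = z - 1
  ∂Q/∂x - ∂P/∂y = (4*x - 3*y) - (-2*x) = 6*x - 3*y.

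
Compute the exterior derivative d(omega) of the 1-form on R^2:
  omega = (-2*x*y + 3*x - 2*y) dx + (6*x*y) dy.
d(omega) = (2*x + 6*y + 2) dx ∧ dy

For a 1-form omega = sum_i f_i dx_i, the exterior derivative is
  d(omega) = sum_{i < j} (∂f_j/∂x_i - ∂f_i/∂x_j) dx_i ∧ dx_j.
  coefficient of dx ∧ dy: ∂f_2/∂x - ∂f_1/∂y = ∂(6*x*y)/∂x - ∂(-2*x*y + 3*x - 2*y)/∂y = 2*x + 6*y + 2
Assembling: d(omega) = (2*x + 6*y + 2) dx ∧ dy.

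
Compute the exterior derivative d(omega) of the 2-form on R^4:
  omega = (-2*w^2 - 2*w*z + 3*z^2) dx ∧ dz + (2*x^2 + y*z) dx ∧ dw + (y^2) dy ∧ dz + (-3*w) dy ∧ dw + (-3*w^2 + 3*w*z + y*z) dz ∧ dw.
d(omega) = (-4*w - y - 2*z) dx ∧ dz ∧ dw + (-z) dx ∧ dy ∧ dw + (z) dy ∧ dz ∧ dw

For a 2-form omega = sum_{i<j} g_{ij} dx_i ∧ dx_j, the exterior derivative is
  d(omega) = sum_{i<j} d(g_{ij}) ∧ dx_i ∧ dx_j = sum_{i<j, k} (∂g_{ij}/∂x_k) dx_k ∧ dx_i ∧ dx_j.
Expand each term, using dx_k ∧ dx_i ∧ dx_j = sgn(permutation) dx_{(a)} ∧ dx_{(b)} ∧ dx_{(c)} with (a < b < c) sorted:
  d(-2*w^2 - 2*w*z + 3*z^2) includes (∂/∂w)(-2*w^2 - 2*w*z + 3*z^2) dw = (-4*w - 2*z) dw, which multiplied by dx ∧ dz gives (-4*w - 2*z) dx ∧ dz ∧ dw
  d(2*x^2 + y*z) includes (∂/∂y)(2*x^2 + y*z) dy = (z) dy, which multiplied by dx ∧ dw gives (-z) dx ∧ dy ∧ dw
  d(2*x^2 + y*z) includes (∂/∂z)(2*x^2 + y*z) dz = (y) dz, which multiplied by dx ∧ dw gives (-y) dx ∧ dz ∧ dw
  d(-3*w^2 + 3*w*z + y*z) includes (∂/∂y)(-3*w^2 + 3*w*z + y*z) dy = (z) dy, which multiplied by dz ∧ dw gives (z) dy ∧ dz ∧ dw
Collecting like 3-forms: d(omega) = (-4*w - y - 2*z) dx ∧ dz ∧ dw + (-z) dx ∧ dy ∧ dw + (z) dy ∧ dz ∧ dw.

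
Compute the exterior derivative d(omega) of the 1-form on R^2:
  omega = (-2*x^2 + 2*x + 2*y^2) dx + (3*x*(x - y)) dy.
d(omega) = (6*x - 7*y) dx ∧ dy

For a 1-form omega = sum_i f_i dx_i, the exterior derivative is
  d(omega) = sum_{i < j} (∂f_j/∂x_i - ∂f_i/∂x_j) dx_i ∧ dx_j.
  coefficient of dx ∧ dy: ∂f_2/∂x - ∂f_1/∂y = ∂(3*x*(x - y))/∂x - ∂(-2*x^2 + 2*x + 2*y^2)/∂y = 6*x - 7*y
Assembling: d(omega) = (6*x - 7*y) dx ∧ dy.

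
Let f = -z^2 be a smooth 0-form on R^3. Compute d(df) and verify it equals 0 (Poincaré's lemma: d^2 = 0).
d(df) = 0

Step 1: df = sum_i (∂f/∂x_i) dx_i = (0) dx + (0) dy + (-2*z) dz.
Step 2: Apply d again. Using the 1-form formula, the coefficient of dx ∧ dy in d(df) is ∂^2 f/∂x ∂y - ∂^2 f/∂y ∂x = (0) - (0) = 0 (equality of mixed partials for smooth f).
Similarly for dx ∧ dz and dy ∧ dz — all coefficients vanish. So d(df) = 0.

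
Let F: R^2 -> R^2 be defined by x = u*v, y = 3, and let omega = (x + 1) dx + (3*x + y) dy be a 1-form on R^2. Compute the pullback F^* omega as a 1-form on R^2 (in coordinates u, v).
F^* omega = (v*(u*v + 1)) du + (u*(u*v + 1)) dv

Using F^*(f dg) = (f ∘ F) d(g ∘ F), substitute each coordinate x_i by F_i(u, v) in f_i, and replace dx_i by d F_i = (∂F_i/∂u) du + (∂F_i/∂v) dv.
  For the x component: f_1(F) = u*v + 1; d F_1 = (v) du + (u) dv
  For the y component: f_2(F) = 3*u*v + 3; d F_2 = (0) du + (0) dv
Combining and collecting du, dv coefficients:
  coeff of du: v*(u*v + 1)
  coeff of dv: u*(u*v + 1)
F^* omega = (v*(u*v + 1)) du + (u*(u*v + 1)) dv.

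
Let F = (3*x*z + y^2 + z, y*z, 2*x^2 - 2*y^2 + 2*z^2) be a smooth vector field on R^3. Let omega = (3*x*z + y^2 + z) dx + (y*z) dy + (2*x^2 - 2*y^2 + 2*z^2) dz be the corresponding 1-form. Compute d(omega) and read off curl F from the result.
d(omega) = (-5*y) dy ∧ dz + (1 - x) dz ∧ dx + (-2*y) dx ∧ dy; curl F = (-5*y, 1 - x, -2*y)

d omega = sum_{i<j} (∂f_j/∂x_i - ∂f_i/∂x_j) dx_i ∧ dx_j. Under the identification (dy ∧ dz, dz ∧ dx, dx ∧ dy) ↔ (e_x, e_y, e_z), the coefficients are exactly the components of curl F. Compute:
  ∂R/∂y - ∂Q/∂z = (-4*y) - (y) = -5*y
  ∂P/∂z - ∂R/∂x = (3*x + 1) - (4*x) = 1 - x
  ∂Q/∂x - ∂P/∂y = (0) - (2*y) = -2*y.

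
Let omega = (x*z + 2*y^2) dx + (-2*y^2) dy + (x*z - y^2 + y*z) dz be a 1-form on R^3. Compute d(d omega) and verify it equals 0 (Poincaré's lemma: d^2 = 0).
d(d omega) = 0

Step 1: d omega = sum_{i<j} (∂f_j/∂x_i - ∂f_i/∂x_j) dx_i ∧ dx_j:
  coeff of dx ∧ dy: -4*y
  coeff of dx ∧ dz: -x + z
  coeff of dy ∧ dz: -2*y + z
Step 2: Apply d again to each 2-form coefficient. The only possible 3-form in R^3 is dx ∧ dy ∧ dz, with coefficient
  ∂(coeff of dy∧dz)/∂x - ∂(coeff of dx∧dz)/∂y + ∂(coeff of dx∧dy)/∂z
  = ∂/∂x (-2*y + z) - ∂/∂y (-x + z) + ∂/∂z (-4*y).
Each of these terms simplifies to sums of mixed partials that cancel in pairs. The result is 0 (by equality of mixed partials for smooth functions — Schwarz / Clairaut).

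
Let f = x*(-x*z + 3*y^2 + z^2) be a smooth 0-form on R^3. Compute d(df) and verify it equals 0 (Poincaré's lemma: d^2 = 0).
d(df) = 0

Step 1: df = sum_i (∂f/∂x_i) dx_i = (-2*x*z + 3*y^2 + z^2) dx + (6*x*y) dy + (x*(-x + 2*z)) dz.
Step 2: Apply d again. Using the 1-form formula, the coefficient of dx ∧ dy in d(df) is ∂^2 f/∂x ∂y - ∂^2 f/∂y ∂x = (6*y) - (6*y) = 0 (equality of mixed partials for smooth f).
Similarly for dx ∧ dz and dy ∧ dz — all coefficients vanish. So d(df) = 0.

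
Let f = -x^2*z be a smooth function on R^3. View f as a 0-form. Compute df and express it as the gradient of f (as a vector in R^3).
df = (-2*x*z) dx + (0) dy + (-x^2) dz; grad f = (-2*x*z, 0, -x^2)

For a 0-form f, d f = (∂f/∂x) dx + (∂f/∂y) dy + (∂f/∂z) dz. The components of the vector representation are exactly the entries of grad f in Cartesian coordinates:
  ∂f/∂x = -2*x*z
  ∂f/∂y = 0
  ∂f/∂z = -x^2.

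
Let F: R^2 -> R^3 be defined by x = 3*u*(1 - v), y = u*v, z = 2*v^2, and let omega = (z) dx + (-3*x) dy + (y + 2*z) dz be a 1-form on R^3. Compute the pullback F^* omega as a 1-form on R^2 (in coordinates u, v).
F^* omega = (3*v*(3*u*v - 3*u - 2*v^2 + 2*v)) du + (9*u^2*v - 9*u^2 - 2*u*v^2 + 16*v^3) dv

Using F^*(f dg) = (f ∘ F) d(g ∘ F), substitute each coordinate x_i by F_i(u, v) in f_i, and replace dx_i by d F_i = (∂F_i/∂u) du + (∂F_i/∂v) dv.
  For the x component: f_1(F) = 2*v^2; d F_1 = (3 - 3*v) du + (-3*u) dv
  For the y component: f_2(F) = 9*u*(v - 1); d F_2 = (v) du + (u) dv
  For the z component: f_3(F) = v*(u + 4*v); d F_3 = (0) du + (4*v) dv
Combining and collecting du, dv coefficients:
  coeff of du: 3*v*(3*u*v - 3*u - 2*v^2 + 2*v)
  coeff of dv: 9*u^2*v - 9*u^2 - 2*u*v^2 + 16*v^3
F^* omega = (3*v*(3*u*v - 3*u - 2*v^2 + 2*v)) du + (9*u^2*v - 9*u^2 - 2*u*v^2 + 16*v^3) dv.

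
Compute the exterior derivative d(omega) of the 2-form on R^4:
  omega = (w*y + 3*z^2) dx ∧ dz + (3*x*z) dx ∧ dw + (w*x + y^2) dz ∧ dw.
d(omega) = (-w) dx ∧ dy ∧ dz + (w - 3*x + y) dx ∧ dz ∧ dw + (2*y) dy ∧ dz ∧ dw

For a 2-form omega = sum_{i<j} g_{ij} dx_i ∧ dx_j, the exterior derivative is
  d(omega) = sum_{i<j} d(g_{ij}) ∧ dx_i ∧ dx_j = sum_{i<j, k} (∂g_{ij}/∂x_k) dx_k ∧ dx_i ∧ dx_j.
Expand each term, using dx_k ∧ dx_i ∧ dx_j = sgn(permutation) dx_{(a)} ∧ dx_{(b)} ∧ dx_{(c)} with (a < b < c) sorted:
  d(w*y + 3*z^2) includes (∂/∂y)(w*y + 3*z^2) dy = (w) dy, which multiplied by dx ∧ dz gives (-w) dx ∧ dy ∧ dz
  d(w*y + 3*z^2) includes (∂/∂w)(w*y + 3*z^2) dw = (y) dw, which multiplied by dx ∧ dz gives (y) dx ∧ dz ∧ dw
  d(3*x*z) includes (∂/∂z)(3*x*z) dz = (3*x) dz, which multiplied by dx ∧ dw gives (-3*x) dx ∧ dz ∧ dw
  d(w*x + y^2) includes (∂/∂x)(w*x + y^2) dx = (w) dx, which multiplied by dz ∧ dw gives (w) dx ∧ dz ∧ dw
  d(w*x + y^2) includes (∂/∂y)(w*x + y^2) dy = (2*y) dy, which multiplied by dz ∧ dw gives (2*y) dy ∧ dz ∧ dw
Collecting like 3-forms: d(omega) = (-w) dx ∧ dy ∧ dz + (w - 3*x + y) dx ∧ dz ∧ dw + (2*y) dy ∧ dz ∧ dw.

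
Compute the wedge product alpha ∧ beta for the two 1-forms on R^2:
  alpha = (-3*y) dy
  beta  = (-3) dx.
alpha ∧ beta = (-9*y) dx ∧ dy

Distribute the wedge, using dx_i ∧ dx_j = -dx_j ∧ dx_i and dx_i ∧ dx_i = 0. For each pair (i, j) with i < j, the coefficient of dx_i ∧ dx_j in alpha ∧ beta is (alpha_i * beta_j - alpha_j * beta_i). Collecting: alpha ∧ beta = (-9*y) dx ∧ dy.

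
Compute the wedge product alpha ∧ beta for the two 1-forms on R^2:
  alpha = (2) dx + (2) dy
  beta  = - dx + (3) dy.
alpha ∧ beta = (8) dx ∧ dy

Distribute the wedge, using dx_i ∧ dx_j = -dx_j ∧ dx_i and dx_i ∧ dx_i = 0. For each pair (i, j) with i < j, the coefficient of dx_i ∧ dx_j in alpha ∧ beta is (alpha_i * beta_j - alpha_j * beta_i). Collecting: alpha ∧ beta = (8) dx ∧ dy.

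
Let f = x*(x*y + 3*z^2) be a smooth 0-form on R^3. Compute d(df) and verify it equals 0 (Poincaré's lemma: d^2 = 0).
d(df) = 0

Step 1: df = sum_i (∂f/∂x_i) dx_i = (2*x*y + 3*z^2) dx + (x^2) dy + (6*x*z) dz.
Step 2: Apply d again. Using the 1-form formula, the coefficient of dx ∧ dy in d(df) is ∂^2 f/∂x ∂y - ∂^2 f/∂y ∂x = (2*x) - (2*x) = 0 (equality of mixed partials for smooth f).
Similarly for dx ∧ dz and dy ∧ dz — all coefficients vanish. So d(df) = 0.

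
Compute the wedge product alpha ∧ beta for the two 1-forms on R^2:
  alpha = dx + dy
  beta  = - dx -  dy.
alpha ∧ beta = 0

Distribute the wedge, using dx_i ∧ dx_j = -dx_j ∧ dx_i and dx_i ∧ dx_i = 0. For each pair (i, j) with i < j, the coefficient of dx_i ∧ dx_j in alpha ∧ beta is (alpha_i * beta_j - alpha_j * beta_i). Collecting: alpha ∧ beta = 0.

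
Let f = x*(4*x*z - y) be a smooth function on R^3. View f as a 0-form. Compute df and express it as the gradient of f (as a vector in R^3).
df = (8*x*z - y) dx + (-x) dy + (4*x^2) dz; grad f = (8*x*z - y, -x, 4*x^2)

For a 0-form f, d f = (∂f/∂x) dx + (∂f/∂y) dy + (∂f/∂z) dz. The components of the vector representation are exactly the entries of grad f in Cartesian coordinates:
  ∂f/∂x = 8*x*z - y
  ∂f/∂y = -x
  ∂f/∂z = 4*x^2.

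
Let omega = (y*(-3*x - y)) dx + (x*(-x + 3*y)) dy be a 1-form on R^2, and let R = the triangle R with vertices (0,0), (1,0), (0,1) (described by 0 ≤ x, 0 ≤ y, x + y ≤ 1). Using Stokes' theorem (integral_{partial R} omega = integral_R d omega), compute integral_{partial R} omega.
integral_(partial R) omega = 1

Stokes: integral_partial_R omega = integral_R d omega with d omega = (∂Q/∂x - ∂P/∂y) dx ∧ dy.
  ∂Q/∂x = -2*x + 3*y
  ∂P/∂y = -3*x - 2*y
  integrand = ∂Q/∂x - ∂P/∂y = x + 5*y.
Integrating over R: integral_0^1 integral_0^{1-x} (x + 5*y) dy dx = 1.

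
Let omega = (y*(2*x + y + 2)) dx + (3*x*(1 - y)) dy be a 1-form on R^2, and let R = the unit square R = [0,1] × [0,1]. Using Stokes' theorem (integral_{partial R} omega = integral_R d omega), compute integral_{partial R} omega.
integral_(partial R) omega = -5/2

Stokes: integral_partial_R omega = integral_R d omega with d omega = (∂Q/∂x - ∂P/∂y) dx ∧ dy.
  ∂Q/∂x = 3 - 3*y
  ∂P/∂y = 2*x + 2*y + 2
  integrand = ∂Q/∂x - ∂P/∂y = -2*x - 5*y + 1.
Integrating over R: integral_0^1 integral_0^1 (-2*x - 5*y + 1) dx dy = -5/2.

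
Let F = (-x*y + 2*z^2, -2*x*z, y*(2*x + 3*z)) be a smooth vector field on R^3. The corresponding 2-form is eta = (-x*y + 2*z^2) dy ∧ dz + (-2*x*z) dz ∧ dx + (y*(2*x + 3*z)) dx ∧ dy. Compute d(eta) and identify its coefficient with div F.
d(eta) = (2*y) dx ∧ dy ∧ dz; div F = 2*y

For a 2-form in R^3 of the form above, applying d gives a 3-form with coefficient ∂P/∂x + ∂Q/∂y + ∂R/∂z:
  ∂P/∂x = -y
  ∂Q/∂y = 0
  ∂R/∂z = 3*y
Sum = 2*y, which is exactly div F.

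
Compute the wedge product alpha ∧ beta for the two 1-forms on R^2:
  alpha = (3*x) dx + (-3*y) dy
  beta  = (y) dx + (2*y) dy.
alpha ∧ beta = (3*y*(2*x + y)) dx ∧ dy

Distribute the wedge, using dx_i ∧ dx_j = -dx_j ∧ dx_i and dx_i ∧ dx_i = 0. For each pair (i, j) with i < j, the coefficient of dx_i ∧ dx_j in alpha ∧ beta is (alpha_i * beta_j - alpha_j * beta_i). Collecting: alpha ∧ beta = (3*y*(2*x + y)) dx ∧ dy.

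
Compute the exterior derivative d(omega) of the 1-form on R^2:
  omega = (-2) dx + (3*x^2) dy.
d(omega) = (6*x) dx ∧ dy

For a 1-form omega = sum_i f_i dx_i, the exterior derivative is
  d(omega) = sum_{i < j} (∂f_j/∂x_i - ∂f_i/∂x_j) dx_i ∧ dx_j.
  coefficient of dx ∧ dy: ∂f_2/∂x - ∂f_1/∂y = ∂(3*x^2)/∂x - ∂(-2)/∂y = 6*x
Assembling: d(omega) = (6*x) dx ∧ dy.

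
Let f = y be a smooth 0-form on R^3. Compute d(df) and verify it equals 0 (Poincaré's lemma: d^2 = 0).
d(df) = 0

Step 1: df = sum_i (∂f/∂x_i) dx_i = (0) dx + (1) dy + (0) dz.
Step 2: Apply d again. Using the 1-form formula, the coefficient of dx ∧ dy in d(df) is ∂^2 f/∂x ∂y - ∂^2 f/∂y ∂x = (0) - (0) = 0 (equality of mixed partials for smooth f).
Similarly for dx ∧ dz and dy ∧ dz — all coefficients vanish. So d(df) = 0.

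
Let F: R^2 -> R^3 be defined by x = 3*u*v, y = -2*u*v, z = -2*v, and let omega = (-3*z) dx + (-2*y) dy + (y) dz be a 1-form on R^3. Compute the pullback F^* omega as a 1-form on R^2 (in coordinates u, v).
F^* omega = (v^2*(18 - 8*u)) du + (2*u*v*(11 - 4*u)) dv

Using F^*(f dg) = (f ∘ F) d(g ∘ F), substitute each coordinate x_i by F_i(u, v) in f_i, and replace dx_i by d F_i = (∂F_i/∂u) du + (∂F_i/∂v) dv.
  For the x component: f_1(F) = 6*v; d F_1 = (3*v) du + (3*u) dv
  For the y component: f_2(F) = 4*u*v; d F_2 = (-2*v) du + (-2*u) dv
  For the z component: f_3(F) = -2*u*v; d F_3 = (0) du + (-2) dv
Combining and collecting du, dv coefficients:
  coeff of du: v^2*(18 - 8*u)
  coeff of dv: 2*u*v*(11 - 4*u)
F^* omega = (v^2*(18 - 8*u)) du + (2*u*v*(11 - 4*u)) dv.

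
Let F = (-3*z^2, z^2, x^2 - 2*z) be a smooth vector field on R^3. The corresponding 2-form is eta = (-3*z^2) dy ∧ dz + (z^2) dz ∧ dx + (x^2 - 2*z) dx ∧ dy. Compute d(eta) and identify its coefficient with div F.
d(eta) = (-2) dx ∧ dy ∧ dz; div F = -2

For a 2-form in R^3 of the form above, applying d gives a 3-form with coefficient ∂P/∂x + ∂Q/∂y + ∂R/∂z:
  ∂P/∂x = 0
  ∂Q/∂y = 0
  ∂R/∂z = -2
Sum = -2, which is exactly div F.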